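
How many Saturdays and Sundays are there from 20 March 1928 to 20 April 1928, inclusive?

8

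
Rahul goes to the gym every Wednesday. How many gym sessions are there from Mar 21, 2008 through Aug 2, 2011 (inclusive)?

Mar 21, 2008 is a Friday.
That's 1230 days from start to end, counting both.
1230 = 7 × 175 + 5, so there are 175 full weeks plus 5 extra days.
Each full week contributes one Wednesday: 175 so far.
The 5 extra days are Friday, Saturday, Sunday, Monday, Tuesday — none qualify.
Total: 175 + 0 = 175.

175 Wednesdays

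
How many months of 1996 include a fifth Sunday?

A month has five Sundays exactly when Sunday falls within its first (length − 28) days.
Jan: 31 days, starts Mon → 5 of Mon, Tue, Wed
Feb: 29 days, starts Thu → 5 of Thu
Mar: 31 days, starts Fri → 5 of Fri, Sat, Sun ✓
Apr: 30 days, starts Mon → 5 of Mon, Tue
May: 31 days, starts Wed → 5 of Wed, Thu, Fri
Jun: 30 days, starts Sat → 5 of Sat, Sun ✓
Jul: 31 days, starts Mon → 5 of Mon, Tue, Wed
Aug: 31 days, starts Thu → 5 of Thu, Fri, Sat
Sep: 30 days, starts Sun → 5 of Sun, Mon ✓
Oct: 31 days, starts Tue → 5 of Tue, Wed, Thu
Nov: 30 days, starts Fri → 5 of Fri, Sat
Dec: 31 days, starts Sun → 5 of Sun, Mon, Tue ✓
Months with five Sundays: Mar, Jun, Sep, Dec.

4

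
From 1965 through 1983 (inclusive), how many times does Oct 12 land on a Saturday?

Day of week of October 12 in each year:
1965: Tue, 1966: Wed, 1967: Thu, 1968: Sat ✓, 1969: Sun, 1970: Mon, 1971: Tue, 1972: Thu, 1973: Fri, 1974: Sat ✓, 1975: Sun, 1976: Tue, 1977: Wed, 1978: Thu, 1979: Fri, 1980: Sun, 1981: Mon, 1982: Tue, 1983: Wed
Saturdays: 1968, 1974.

2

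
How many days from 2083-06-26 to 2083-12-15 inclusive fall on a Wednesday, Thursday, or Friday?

2083-06-26 is a Saturday.
From 2083-06-26 to 2083-12-15 is 173 days inclusive.
173 = 7 × 24 + 5, so there are 24 full weeks plus 5 extra days.
Each full week contributes 3 days from the set (Wed, Thu, Fri): 24 × 3 = 72.
The 5 extra days are Saturday, Sunday, Monday, Tuesday, Wednesday — 1 of them qualifies.
Total: 72 + 1 = 73.

73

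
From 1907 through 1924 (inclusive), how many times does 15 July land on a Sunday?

2

Day of week of July 15 in each year:
1907: Mon, 1908: Wed, 1909: Thu, 1910: Fri, 1911: Sat, 1912: Mon, 1913: Tue, 1914: Wed, 1915: Thu, 1916: Sat, 1917: Sun ✓, 1918: Mon, 1919: Tue, 1920: Thu, 1921: Fri, 1922: Sat, 1923: Sun ✓, 1924: Tue
Sundays: 1917, 1923.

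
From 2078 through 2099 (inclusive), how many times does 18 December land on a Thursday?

4

Day of week of December 18 in each year:
2078: Sun, 2079: Mon, 2080: Wed, 2081: Thu ✓, 2082: Fri, 2083: Sat, 2084: Mon, 2085: Tue, 2086: Wed, 2087: Thu ✓, 2088: Sat, 2089: Sun, 2090: Mon, 2091: Tue, 2092: Thu ✓, 2093: Fri, 2094: Sat, 2095: Sun, 2096: Tue, 2097: Wed, 2098: Thu ✓, 2099: Fri
Thursdays: 2081, 2087, 2092, 2098.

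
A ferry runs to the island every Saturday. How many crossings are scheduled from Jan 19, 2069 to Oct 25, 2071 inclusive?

Jan 19, 2069 is a Saturday.
That's 1010 days from start to end, counting both.
1010 = 7 × 144 + 2, so there are 144 full weeks plus 2 extra days.
Each full week contributes one Saturday: 144 so far.
The 2 extra days are Saturday, Sunday — 1 of them qualifies.
Total: 144 + 1 = 145.

145 Saturdays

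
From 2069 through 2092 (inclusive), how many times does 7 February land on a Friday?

Day of week of February 7 in each year:
2069: Thu, 2070: Fri ✓, 2071: Sat, 2072: Sun, 2073: Tue, 2074: Wed, 2075: Thu, 2076: Fri ✓, 2077: Sun, 2078: Mon, 2079: Tue, 2080: Wed, 2081: Fri ✓, 2082: Sat, 2083: Sun, 2084: Mon, 2085: Wed, 2086: Thu, 2087: Fri ✓, 2088: Sat, 2089: Mon, 2090: Tue, 2091: Wed, 2092: Thu
Fridays: 2070, 2076, 2081, 2087.

4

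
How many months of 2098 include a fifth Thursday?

4

A month has five Thursdays exactly when Thursday falls within its first (length − 28) days.
Jan: 31 days, starts Wed → 5 of Wed, Thu, Fri ✓
Feb: 28 days, starts Sat → 5 of (none)
Mar: 31 days, starts Sat → 5 of Sat, Sun, Mon
Apr: 30 days, starts Tue → 5 of Tue, Wed
May: 31 days, starts Thu → 5 of Thu, Fri, Sat ✓
Jun: 30 days, starts Sun → 5 of Sun, Mon
Jul: 31 days, starts Tue → 5 of Tue, Wed, Thu ✓
Aug: 31 days, starts Fri → 5 of Fri, Sat, Sun
Sep: 30 days, starts Mon → 5 of Mon, Tue
Oct: 31 days, starts Wed → 5 of Wed, Thu, Fri ✓
Nov: 30 days, starts Sat → 5 of Sat, Sun
Dec: 31 days, starts Mon → 5 of Mon, Tue, Wed
Months with five Thursdays: Jan, May, Jul, Oct.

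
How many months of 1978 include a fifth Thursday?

A month has five Thursdays exactly when Thursday falls within its first (length − 28) days.
Jan: 31 days, starts Sun → 5 of Sun, Mon, Tue
Feb: 28 days, starts Wed → 5 of (none)
Mar: 31 days, starts Wed → 5 of Wed, Thu, Fri ✓
Apr: 30 days, starts Sat → 5 of Sat, Sun
May: 31 days, starts Mon → 5 of Mon, Tue, Wed
Jun: 30 days, starts Thu → 5 of Thu, Fri ✓
Jul: 31 days, starts Sat → 5 of Sat, Sun, Mon
Aug: 31 days, starts Tue → 5 of Tue, Wed, Thu ✓
Sep: 30 days, starts Fri → 5 of Fri, Sat
Oct: 31 days, starts Sun → 5 of Sun, Mon, Tue
Nov: 30 days, starts Wed → 5 of Wed, Thu ✓
Dec: 31 days, starts Fri → 5 of Fri, Sat, Sun
Months with five Thursdays: Mar, Jun, Aug, Nov.

4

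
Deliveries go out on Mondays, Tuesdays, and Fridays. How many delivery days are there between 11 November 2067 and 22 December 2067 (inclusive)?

18

11 November 2067 is a Friday.
The range spans 42 days (inclusive of both endpoints).
42 = 7 × 6, so the span is exactly 6 full weeks.
Each full week contributes 3 days from the set (Mon, Tue, Fri): 6 × 3 = 18.
Total: 18.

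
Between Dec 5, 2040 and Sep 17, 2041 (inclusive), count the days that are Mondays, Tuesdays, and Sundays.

123

Dec 5, 2040 is a Wednesday.
The range spans 287 days (inclusive of both endpoints).
287 = 7 × 41, so the span is exactly 41 full weeks.
Each full week contributes 3 days from the set (Mon, Tue, Sun): 41 × 3 = 123.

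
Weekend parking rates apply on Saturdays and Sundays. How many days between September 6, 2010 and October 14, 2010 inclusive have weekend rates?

September 6, 2010 is a Monday.
That's 39 days from start to end, counting both.
39 = 7 × 5 + 4, so there are 5 full weeks plus 4 extra days.
Each full week contributes 2 weekend days (Sat, Sun): 5 × 2 = 10.
The 4 extra days are Monday, Tuesday, Wednesday, Thursday — none qualify.
Total: 10 + 0 = 10.

10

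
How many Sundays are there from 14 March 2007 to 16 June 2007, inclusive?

13

14 March 2007 is a Wednesday.
The range spans 95 days (inclusive of both endpoints).
95 = 7 × 13 + 4, so there are 13 full weeks plus 4 extra days.
Each full week contributes one Sunday: 13 so far.
The 4 extra days are Wed, Thu, Fri, Sat — none qualify.
Total: 13 + 0 = 13.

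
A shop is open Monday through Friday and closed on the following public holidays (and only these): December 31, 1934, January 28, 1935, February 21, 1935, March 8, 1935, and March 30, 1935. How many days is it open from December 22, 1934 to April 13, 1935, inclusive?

December 22, 1934 is a Saturday.
From December 22, 1934 to April 13, 1935 is 113 days inclusive.
113 = 7 × 16 + 1, so there are 16 full weeks plus 1 extra day.
Each full week contributes 5 weekdays (Mon–Fri): 16 × 5 = 80.
The 1 extra day is Saturday — none qualify.
Total: 80 + 0 = 80.
Holidays: December 31, 1934 (Mon); January 28, 1935 (Mon); February 21, 1935 (Thu); March 8, 1935 (Fri); March 30, 1935 (Sat).
4 of the 5 holidays fall on weekdays; the rest are weekends and were already excluded.
Business days: 80 − 4 = 76.

76 business days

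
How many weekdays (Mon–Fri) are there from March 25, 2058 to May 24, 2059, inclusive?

305

March 25, 2058 is a Monday.
The range spans 426 days (inclusive of both endpoints).
426 = 7 × 60 + 6, so there are 60 full weeks plus 6 extra days.
Each full week contributes 5 weekdays (Mon–Fri): 60 × 5 = 300.
The 6 extra days are Mon, Tue, Wed, Thu, Fri, Sat — 5 of them qualify.
Total: 300 + 5 = 305.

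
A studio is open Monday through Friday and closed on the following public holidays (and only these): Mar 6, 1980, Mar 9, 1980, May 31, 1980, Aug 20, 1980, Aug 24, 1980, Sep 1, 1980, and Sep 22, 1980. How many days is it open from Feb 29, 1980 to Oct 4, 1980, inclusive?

Feb 29, 1980 is a Friday.
That's 219 days from start to end, counting both.
219 = 7 × 31 + 2, so there are 31 full weeks plus 2 extra days.
Each full week contributes 5 weekdays (Mon–Fri): 31 × 5 = 155.
The 2 extra days are Fri, Sat — 1 of them qualifies.
Total: 155 + 1 = 156.
Holidays: Mar 6, 1980 (Thu); Mar 9, 1980 (Sun); May 31, 1980 (Sat); Aug 20, 1980 (Wed); Aug 24, 1980 (Sun); Sep 1, 1980 (Mon); Sep 22, 1980 (Mon).
4 of the 7 holidays fall on weekdays; the rest are weekends and were already excluded.
Business days: 156 − 4 = 152.

152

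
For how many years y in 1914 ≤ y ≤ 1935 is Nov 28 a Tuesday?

Day of week of November 28 in each year:
1914: Sat, 1915: Sun, 1916: Tue ✓, 1917: Wed, 1918: Thu, 1919: Fri, 1920: Sun, 1921: Mon, 1922: Tue ✓, 1923: Wed, 1924: Fri, 1925: Sat, 1926: Sun, 1927: Mon, 1928: Wed, 1929: Thu, 1930: Fri, 1931: Sat, 1932: Mon, 1933: Tue ✓, 1934: Wed, 1935: Thu
Tuesdays: 1916, 1922, 1933.

3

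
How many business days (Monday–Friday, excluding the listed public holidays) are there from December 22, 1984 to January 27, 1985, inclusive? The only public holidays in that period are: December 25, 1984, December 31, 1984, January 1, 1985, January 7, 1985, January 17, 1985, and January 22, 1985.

December 22, 1984 is a Saturday.
That's 37 days from start to end, counting both.
37 = 7 × 5 + 2, so there are 5 full weeks plus 2 extra days.
Each full week contributes 5 weekdays (Mon–Fri): 5 × 5 = 25.
The 2 extra days are Saturday, Sunday — none qualify.
Total: 25 + 0 = 25.
Holidays: December 25, 1984 (Tue); December 31, 1984 (Mon); January 1, 1985 (Tue); January 7, 1985 (Mon); January 17, 1985 (Thu); January 22, 1985 (Tue).
All 6 holidays fall on weekdays, so subtract 6.
Business days: 25 − 6 = 19.

19 business days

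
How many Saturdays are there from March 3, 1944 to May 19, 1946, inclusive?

116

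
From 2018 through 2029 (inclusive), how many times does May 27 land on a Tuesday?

Day of week of May 27 in each year:
2018: Sun, 2019: Mon, 2020: Wed, 2021: Thu, 2022: Fri, 2023: Sat, 2024: Mon, 2025: Tue ✓, 2026: Wed, 2027: Thu, 2028: Sat, 2029: Sun
Tuesdays: 2025.

1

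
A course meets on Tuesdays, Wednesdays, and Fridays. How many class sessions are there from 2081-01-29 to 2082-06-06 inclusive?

2081-01-29 is a Wednesday.
From 2081-01-29 to 2082-06-06 is 494 days inclusive.
494 = 7 × 70 + 4, so there are 70 full weeks plus 4 extra days.
Each full week contributes 3 days from the set (Tue, Wed, Fri): 70 × 3 = 210.
The 4 extra days are Wed, Thu, Fri, Sat — 2 of them qualify.
Total: 210 + 2 = 212.

212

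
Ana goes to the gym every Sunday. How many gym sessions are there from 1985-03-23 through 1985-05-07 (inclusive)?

1985-03-23 is a Saturday.
From 1985-03-23 to 1985-05-07 is 46 days inclusive.
46 = 7 × 6 + 4, so there are 6 full weeks plus 4 extra days.
Each full week contributes one Sunday: 6 so far.
The 4 extra days are Sat, Sun, Mon, Tue — 1 of them qualifies.
Total: 6 + 1 = 7.

7 Sundays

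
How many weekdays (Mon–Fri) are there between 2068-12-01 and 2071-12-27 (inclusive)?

800

2068-12-01 is a Saturday.
The range spans 1122 days (inclusive of both endpoints).
1122 = 7 × 160 + 2, so there are 160 full weeks plus 2 extra days.
Each full week contributes 5 weekdays (Mon–Fri): 160 × 5 = 800.
The 2 extra days are Sat, Sun — none qualify.
Total: 800 + 0 = 800.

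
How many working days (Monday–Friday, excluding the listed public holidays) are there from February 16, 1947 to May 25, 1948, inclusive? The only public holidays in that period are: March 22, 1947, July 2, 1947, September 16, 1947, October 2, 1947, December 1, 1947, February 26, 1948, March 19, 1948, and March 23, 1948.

February 16, 1947 is a Sunday.
From February 16, 1947 to May 25, 1948 is 465 days inclusive.
465 = 7 × 66 + 3, so there are 66 full weeks plus 3 extra days.
Each full week contributes 5 weekdays (Mon–Fri): 66 × 5 = 330.
The 3 extra days are Sun, Mon, Tue — 2 of them qualify.
Total: 330 + 2 = 332.
Holidays: March 22, 1947 (Sat); July 2, 1947 (Wed); September 16, 1947 (Tue); October 2, 1947 (Thu); December 1, 1947 (Mon); February 26, 1948 (Thu); March 19, 1948 (Fri); March 23, 1948 (Tue).
7 of the 8 holidays fall on weekdays; the rest are weekends and were already excluded.
Business days: 332 − 7 = 325.

325 working days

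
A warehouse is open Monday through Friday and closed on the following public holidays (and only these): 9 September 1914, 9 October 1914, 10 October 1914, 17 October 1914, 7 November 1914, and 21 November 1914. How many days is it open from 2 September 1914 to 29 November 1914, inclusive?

61 working days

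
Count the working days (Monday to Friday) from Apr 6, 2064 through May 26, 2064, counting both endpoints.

36 weekdays

Apr 6, 2064 is a Sunday.
From Apr 6, 2064 to May 26, 2064 is 51 days inclusive.
51 = 7 × 7 + 2, so there are 7 full weeks plus 2 extra days.
Each full week contributes 5 weekdays (Mon–Fri): 7 × 5 = 35.
The 2 extra days are Sun, Mon — 1 of them qualifies.
Total: 35 + 1 = 36.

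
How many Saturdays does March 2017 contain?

4

1 March 2017 is a Wednesday.
The range spans 31 days (inclusive of both endpoints).
31 = 7 × 4 + 3, so there are 4 full weeks plus 3 extra days.
Each full week contributes one Saturday: 4 so far.
The 3 extra days are Wed, Thu, Fri — none qualify.
Total: 4 + 0 = 4.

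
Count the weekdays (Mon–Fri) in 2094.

January 1, 2094 is a Friday.
From January 1, 2094 to December 31, 2094 is 365 days inclusive.
365 = 7 × 52 + 1, so there are 52 full weeks plus 1 extra day.
Each full week contributes 5 weekdays (Mon–Fri): 52 × 5 = 260.
The 1 extra day is Friday — 1 of them qualifies.
Total: 260 + 1 = 261.

261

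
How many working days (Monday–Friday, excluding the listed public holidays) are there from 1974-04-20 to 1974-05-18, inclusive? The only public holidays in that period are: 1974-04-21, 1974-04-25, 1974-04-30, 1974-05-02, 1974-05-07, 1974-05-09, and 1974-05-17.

14 working days

1974-04-20 is a Saturday.
The range spans 29 days (inclusive of both endpoints).
29 = 7 × 4 + 1, so there are 4 full weeks plus 1 extra day.
Each full week contributes 5 weekdays (Mon–Fri): 4 × 5 = 20.
The 1 extra day is Sat — none qualify.
Total: 20 + 0 = 20.
Holidays: 1974-04-21 (Sun); 1974-04-25 (Thu); 1974-04-30 (Tue); 1974-05-02 (Thu); 1974-05-07 (Tue); 1974-05-09 (Thu); 1974-05-17 (Fri).
6 of the 7 holidays fall on weekdays; the rest are weekends and were already excluded.
Business days: 20 − 6 = 14.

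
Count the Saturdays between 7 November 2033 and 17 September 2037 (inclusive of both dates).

7 November 2033 is a Monday.
The range spans 1411 days (inclusive of both endpoints).
1411 = 7 × 201 + 4, so there are 201 full weeks plus 4 extra days.
Each full week contributes one Saturday: 201 so far.
The 4 extra days are Mon, Tue, Wed, Thu — none qualify.
Total: 201 + 0 = 201.

201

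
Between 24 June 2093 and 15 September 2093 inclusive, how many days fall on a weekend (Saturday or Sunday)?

24 June 2093 is a Wednesday.
That's 84 days from start to end, counting both.
84 = 7 × 12, so the span is exactly 12 full weeks.
Each full week contributes 2 weekend days (Sat, Sun): 12 × 2 = 24.

24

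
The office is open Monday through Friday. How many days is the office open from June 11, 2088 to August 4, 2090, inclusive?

561

June 11, 2088 is a Friday.
From June 11, 2088 to August 4, 2090 is 785 days inclusive.
785 = 7 × 112 + 1, so there are 112 full weeks plus 1 extra day.
Each full week contributes 5 weekdays (Mon–Fri): 112 × 5 = 560.
The 1 extra day is Friday — 1 of them qualifies.
Total: 560 + 1 = 561.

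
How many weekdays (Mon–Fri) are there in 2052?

1 January 2052 is a Monday.
The range spans 366 days (inclusive of both endpoints).
366 = 7 × 52 + 2, so there are 52 full weeks plus 2 extra days.
Each full week contributes 5 weekdays (Mon–Fri): 52 × 5 = 260.
The 2 extra days are Monday, Tuesday — 2 of them qualify.
Total: 260 + 2 = 262.

262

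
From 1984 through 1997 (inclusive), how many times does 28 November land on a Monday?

2

Day of week of November 28 in each year:
1984: Wed, 1985: Thu, 1986: Fri, 1987: Sat, 1988: Mon ✓, 1989: Tue, 1990: Wed, 1991: Thu, 1992: Sat, 1993: Sun, 1994: Mon ✓, 1995: Tue, 1996: Thu, 1997: Fri
Mondays: 1988, 1994.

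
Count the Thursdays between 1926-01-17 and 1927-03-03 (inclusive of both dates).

59 Thursdays

1926-01-17 is a Sunday.
From 1926-01-17 to 1927-03-03 is 411 days inclusive.
411 = 7 × 58 + 5, so there are 58 full weeks plus 5 extra days.
Each full week contributes one Thursday: 58 so far.
The 5 extra days are Sunday, Monday, Tuesday, Wednesday, Thursday — 1 of them qualifies.
Total: 58 + 1 = 59.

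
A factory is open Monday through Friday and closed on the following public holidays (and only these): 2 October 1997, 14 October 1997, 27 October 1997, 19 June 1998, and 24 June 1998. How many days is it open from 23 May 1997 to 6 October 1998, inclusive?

23 May 1997 is a Friday.
The range spans 502 days (inclusive of both endpoints).
502 = 7 × 71 + 5, so there are 71 full weeks plus 5 extra days.
Each full week contributes 5 weekdays (Mon–Fri): 71 × 5 = 355.
The 5 extra days are Friday, Saturday, Sunday, Monday, Tuesday — 3 of them qualify.
Total: 355 + 3 = 358.
Holidays: 2 October 1997 (Thu); 14 October 1997 (Tue); 27 October 1997 (Mon); 19 June 1998 (Fri); 24 June 1998 (Wed).
All 5 holidays fall on weekdays, so subtract 5.
Business days: 358 − 5 = 353.

353 business days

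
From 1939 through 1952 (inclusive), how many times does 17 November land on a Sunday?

Day of week of November 17 in each year:
1939: Fri, 1940: Sun ✓, 1941: Mon, 1942: Tue, 1943: Wed, 1944: Fri, 1945: Sat, 1946: Sun ✓, 1947: Mon, 1948: Wed, 1949: Thu, 1950: Fri, 1951: Sat, 1952: Mon
Sundays: 1940, 1946.

2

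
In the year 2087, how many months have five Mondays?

A month has five Mondays exactly when Monday falls within its first (length − 28) days.
Jan: 31 days, starts Wed → 5 of Wed, Thu, Fri
Feb: 28 days, starts Sat → 5 of (none)
Mar: 31 days, starts Sat → 5 of Sat, Sun, Mon ✓
Apr: 30 days, starts Tue → 5 of Tue, Wed
May: 31 days, starts Thu → 5 of Thu, Fri, Sat
Jun: 30 days, starts Sun → 5 of Sun, Mon ✓
Jul: 31 days, starts Tue → 5 of Tue, Wed, Thu
Aug: 31 days, starts Fri → 5 of Fri, Sat, Sun
Sep: 30 days, starts Mon → 5 of Mon, Tue ✓
Oct: 31 days, starts Wed → 5 of Wed, Thu, Fri
Nov: 30 days, starts Sat → 5 of Sat, Sun
Dec: 31 days, starts Mon → 5 of Mon, Tue, Wed ✓
Months with five Mondays: Mar, Jun, Sep, Dec.

4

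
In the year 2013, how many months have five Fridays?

4

A month has five Fridays exactly when Friday falls within its first (length − 28) days.
Jan: 31 days, starts Tue → 5 of Tue, Wed, Thu
Feb: 28 days, starts Fri → 5 of (none)
Mar: 31 days, starts Fri → 5 of Fri, Sat, Sun ✓
Apr: 30 days, starts Mon → 5 of Mon, Tue
May: 31 days, starts Wed → 5 of Wed, Thu, Fri ✓
Jun: 30 days, starts Sat → 5 of Sat, Sun
Jul: 31 days, starts Mon → 5 of Mon, Tue, Wed
Aug: 31 days, starts Thu → 5 of Thu, Fri, Sat ✓
Sep: 30 days, starts Sun → 5 of Sun, Mon
Oct: 31 days, starts Tue → 5 of Tue, Wed, Thu
Nov: 30 days, starts Fri → 5 of Fri, Sat ✓
Dec: 31 days, starts Sun → 5 of Sun, Mon, Tue
Months with five Fridays: Mar, May, Aug, Nov.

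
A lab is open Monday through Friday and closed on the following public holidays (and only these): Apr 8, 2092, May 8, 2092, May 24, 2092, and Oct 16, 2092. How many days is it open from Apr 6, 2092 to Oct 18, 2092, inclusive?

137

Apr 6, 2092 is a Sunday.
From Apr 6, 2092 to Oct 18, 2092 is 196 days inclusive.
196 = 7 × 28, so the span is exactly 28 full weeks.
Each full week contributes 5 weekdays (Mon–Fri): 28 × 5 = 140.
Total: 140.
Holidays: Apr 8, 2092 (Tue); May 8, 2092 (Thu); May 24, 2092 (Sat); Oct 16, 2092 (Thu).
3 of the 4 holidays fall on weekdays; the rest are weekends and were already excluded.
Business days: 140 − 3 = 137.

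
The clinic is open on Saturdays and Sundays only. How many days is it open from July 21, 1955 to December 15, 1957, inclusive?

July 21, 1955 is a Thursday.
From July 21, 1955 to December 15, 1957 is 879 days inclusive.
879 = 7 × 125 + 4, so there are 125 full weeks plus 4 extra days.
Each full week contributes 2 days from the set (Sat, Sun): 125 × 2 = 250.
The 4 extra days are Thursday, Friday, Saturday, Sunday — 2 of them qualify.
Total: 250 + 2 = 252.

252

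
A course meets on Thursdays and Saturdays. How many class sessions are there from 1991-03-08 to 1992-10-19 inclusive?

169

1991-03-08 is a Friday.
From 1991-03-08 to 1992-10-19 is 592 days inclusive.
592 = 7 × 84 + 4, so there are 84 full weeks plus 4 extra days.
Each full week contributes 2 days from the set (Thu, Sat): 84 × 2 = 168.
The 4 extra days are Fri, Sat, Sun, Mon — 1 of them qualifies.
Total: 168 + 1 = 169.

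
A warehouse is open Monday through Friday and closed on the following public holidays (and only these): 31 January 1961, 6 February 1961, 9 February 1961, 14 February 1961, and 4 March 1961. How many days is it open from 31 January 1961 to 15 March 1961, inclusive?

28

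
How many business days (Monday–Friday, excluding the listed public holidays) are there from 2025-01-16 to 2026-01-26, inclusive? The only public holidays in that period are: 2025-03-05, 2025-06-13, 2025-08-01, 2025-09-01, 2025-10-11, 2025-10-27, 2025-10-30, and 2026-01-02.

261 business days

2025-01-16 is a Thursday.
That's 376 days from start to end, counting both.
376 = 7 × 53 + 5, so there are 53 full weeks plus 5 extra days.
Each full week contributes 5 weekdays (Mon–Fri): 53 × 5 = 265.
The 5 extra days are Thu, Fri, Sat, Sun, Mon — 3 of them qualify.
Total: 265 + 3 = 268.
Holidays: 2025-03-05 (Wed); 2025-06-13 (Fri); 2025-08-01 (Fri); 2025-09-01 (Mon); 2025-10-11 (Sat); 2025-10-27 (Mon); 2025-10-30 (Thu); 2026-01-02 (Fri).
7 of the 8 holidays fall on weekdays; the rest are weekends and were already excluded.
Business days: 268 − 7 = 261.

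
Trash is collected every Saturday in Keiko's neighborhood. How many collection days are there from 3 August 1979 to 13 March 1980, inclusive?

3 August 1979 is a Friday.
The range spans 224 days (inclusive of both endpoints).
224 = 7 × 32, so the span is exactly 32 full weeks.
Each full week contributes one Saturday: 32 so far.

32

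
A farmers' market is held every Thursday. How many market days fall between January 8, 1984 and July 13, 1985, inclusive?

January 8, 1984 is a Sunday.
From January 8, 1984 to July 13, 1985 is 553 days inclusive.
553 = 7 × 79, so the span is exactly 79 full weeks.
Each full week contributes one Thursday: 79 so far.
Total: 79.

79 Thursdays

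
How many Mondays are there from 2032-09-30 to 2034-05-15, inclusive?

85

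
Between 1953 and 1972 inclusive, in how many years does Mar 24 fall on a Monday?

2

Day of week of March 24 in each year:
1953: Tue, 1954: Wed, 1955: Thu, 1956: Sat, 1957: Sun, 1958: Mon ✓, 1959: Tue, 1960: Thu, 1961: Fri, 1962: Sat, 1963: Sun, 1964: Tue, 1965: Wed, 1966: Thu, 1967: Fri, 1968: Sun, 1969: Mon ✓, 1970: Tue, 1971: Wed, 1972: Fri
Mondays: 1958, 1969.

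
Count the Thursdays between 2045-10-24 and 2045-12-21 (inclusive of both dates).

9 Thursdays

2045-10-24 is a Tuesday.
That's 59 days from start to end, counting both.
59 = 7 × 8 + 3, so there are 8 full weeks plus 3 extra days.
Each full week contributes one Thursday: 8 so far.
The 3 extra days are Tuesday, Wednesday, Thursday — 1 of them qualifies.
Total: 8 + 1 = 9.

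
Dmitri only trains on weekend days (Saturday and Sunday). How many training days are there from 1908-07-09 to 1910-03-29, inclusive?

1908-07-09 is a Thursday.
The range spans 629 days (inclusive of both endpoints).
629 = 7 × 89 + 6, so there are 89 full weeks plus 6 extra days.
Each full week contributes 2 weekend days (Sat, Sun): 89 × 2 = 178.
The 6 extra days are Thu, Fri, Sat, Sun, Mon, Tue — 2 of them qualify.
Total: 178 + 2 = 180.

180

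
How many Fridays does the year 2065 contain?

52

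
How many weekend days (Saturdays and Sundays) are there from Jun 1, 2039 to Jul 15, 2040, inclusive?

118

Jun 1, 2039 is a Wednesday.
From Jun 1, 2039 to Jul 15, 2040 is 411 days inclusive.
411 = 7 × 58 + 5, so there are 58 full weeks plus 5 extra days.
Each full week contributes 2 weekend days (Sat, Sun): 58 × 2 = 116.
The 5 extra days are Wednesday, Thursday, Friday, Saturday, Sunday — 2 of them qualify.
Total: 116 + 2 = 118.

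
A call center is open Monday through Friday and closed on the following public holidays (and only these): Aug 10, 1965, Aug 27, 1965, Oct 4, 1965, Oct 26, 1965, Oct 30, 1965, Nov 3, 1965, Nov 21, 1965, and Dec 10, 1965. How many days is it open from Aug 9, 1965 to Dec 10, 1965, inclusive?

Aug 9, 1965 is a Monday.
From Aug 9, 1965 to Dec 10, 1965 is 124 days inclusive.
124 = 7 × 17 + 5, so there are 17 full weeks plus 5 extra days.
Each full week contributes 5 weekdays (Mon–Fri): 17 × 5 = 85.
The 5 extra days are Mon, Tue, Wed, Thu, Fri — 5 of them qualify.
Total: 85 + 5 = 90.
Holidays: Aug 10, 1965 (Tue); Aug 27, 1965 (Fri); Oct 4, 1965 (Mon); Oct 26, 1965 (Tue); Oct 30, 1965 (Sat); Nov 3, 1965 (Wed); Nov 21, 1965 (Sun); Dec 10, 1965 (Fri).
6 of the 8 holidays fall on weekdays; the rest are weekends and were already excluded.
Business days: 90 − 6 = 84.

84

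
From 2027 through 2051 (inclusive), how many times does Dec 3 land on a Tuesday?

3

Day of week of December 3 in each year:
2027: Fri, 2028: Sun, 2029: Mon, 2030: Tue ✓, 2031: Wed, 2032: Fri, 2033: Sat, 2034: Sun, 2035: Mon, 2036: Wed, 2037: Thu, 2038: Fri, 2039: Sat, 2040: Mon, 2041: Tue ✓, 2042: Wed, 2043: Thu, 2044: Sat, 2045: Sun, 2046: Mon, 2047: Tue ✓, 2048: Thu, 2049: Fri, 2050: Sat, 2051: Sun
Tuesdays: 2030, 2041, 2047.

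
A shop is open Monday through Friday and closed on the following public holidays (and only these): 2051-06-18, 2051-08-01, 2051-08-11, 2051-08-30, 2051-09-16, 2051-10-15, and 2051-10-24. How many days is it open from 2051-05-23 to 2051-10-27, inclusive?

110

2051-05-23 is a Tuesday.
From 2051-05-23 to 2051-10-27 is 158 days inclusive.
158 = 7 × 22 + 4, so there are 22 full weeks plus 4 extra days.
Each full week contributes 5 weekdays (Mon–Fri): 22 × 5 = 110.
The 4 extra days are Tuesday, Wednesday, Thursday, Friday — 4 of them qualify.
Total: 110 + 4 = 114.
Holidays: 2051-06-18 (Sun); 2051-08-01 (Tue); 2051-08-11 (Fri); 2051-08-30 (Wed); 2051-09-16 (Sat); 2051-10-15 (Sun); 2051-10-24 (Tue).
4 of the 7 holidays fall on weekdays; the rest are weekends and were already excluded.
Business days: 114 − 4 = 110.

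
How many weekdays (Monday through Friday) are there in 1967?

January 1, 1967 is a Sunday.
That's 365 days from start to end, counting both.
365 = 7 × 52 + 1, so there are 52 full weeks plus 1 extra day.
Each full week contributes 5 weekdays (Mon–Fri): 52 × 5 = 260.
The 1 extra day is Sunday — none qualify.
Total: 260 + 0 = 260.

260 weekdays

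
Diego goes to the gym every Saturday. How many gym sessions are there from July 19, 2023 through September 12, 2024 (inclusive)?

July 19, 2023 is a Wednesday.
From July 19, 2023 to September 12, 2024 is 422 days inclusive.
422 = 7 × 60 + 2, so there are 60 full weeks plus 2 extra days.
Each full week contributes one Saturday: 60 so far.
The 2 extra days are Wednesday, Thursday — none qualify.
Total: 60 + 0 = 60.

60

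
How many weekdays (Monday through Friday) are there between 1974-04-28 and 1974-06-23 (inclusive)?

40

1974-04-28 is a Sunday.
The range spans 57 days (inclusive of both endpoints).
57 = 7 × 8 + 1, so there are 8 full weeks plus 1 extra day.
Each full week contributes 5 weekdays (Mon–Fri): 8 × 5 = 40.
The 1 extra day is Sunday — none qualify.
Total: 40 + 0 = 40.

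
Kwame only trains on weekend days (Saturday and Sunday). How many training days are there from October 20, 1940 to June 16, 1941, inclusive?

October 20, 1940 is a Sunday.
The range spans 240 days (inclusive of both endpoints).
240 = 7 × 34 + 2, so there are 34 full weeks plus 2 extra days.
Each full week contributes 2 weekend days (Sat, Sun): 34 × 2 = 68.
The 2 extra days are Sun, Mon — 1 of them qualifies.
Total: 68 + 1 = 69.

69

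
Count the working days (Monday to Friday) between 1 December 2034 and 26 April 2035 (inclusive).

105

1 December 2034 is a Friday.
The range spans 147 days (inclusive of both endpoints).
147 = 7 × 21, so the span is exactly 21 full weeks.
Each full week contributes 5 weekdays (Mon–Fri): 21 × 5 = 105.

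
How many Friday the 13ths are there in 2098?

1

The 13th falls on a Friday when the month's 13th has weekday Fri.
Jan 13 is Mon; Feb 13 is Thu; Mar 13 is Thu; Apr 13 is Sun; May 13 is Tue; Jun 13 is Fri ✓; Jul 13 is Sun; Aug 13 is Wed; Sep 13 is Sat; Oct 13 is Mon; Nov 13 is Thu; Dec 13 is Sat.
Friday the 13ths: Jun.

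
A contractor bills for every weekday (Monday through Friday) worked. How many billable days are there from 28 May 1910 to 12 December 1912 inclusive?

664

28 May 1910 is a Saturday.
That's 930 days from start to end, counting both.
930 = 7 × 132 + 6, so there are 132 full weeks plus 6 extra days.
Each full week contributes 5 weekdays (Mon–Fri): 132 × 5 = 660.
The 6 extra days are Sat, Sun, Mon, Tue, Wed, Thu — 4 of them qualify.
Total: 660 + 4 = 664.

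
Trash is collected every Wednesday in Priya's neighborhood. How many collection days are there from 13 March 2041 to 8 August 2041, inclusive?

22 Wednesdays

13 March 2041 is a Wednesday.
That's 149 days from start to end, counting both.
149 = 7 × 21 + 2, so there are 21 full weeks plus 2 extra days.
Each full week contributes one Wednesday: 21 so far.
The 2 extra days are Wednesday, Thursday — 1 of them qualifies.
Total: 21 + 1 = 22.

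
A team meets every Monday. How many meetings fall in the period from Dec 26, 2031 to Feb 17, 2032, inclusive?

8

Dec 26, 2031 is a Friday.
That's 54 days from start to end, counting both.
54 = 7 × 7 + 5, so there are 7 full weeks plus 5 extra days.
Each full week contributes one Monday: 7 so far.
The 5 extra days are Fri, Sat, Sun, Mon, Tue — 1 of them qualifies.
Total: 7 + 1 = 8.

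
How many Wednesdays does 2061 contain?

1 January 2061 is a Saturday.
From 1 January 2061 to 31 December 2061 is 365 days inclusive.
365 = 7 × 52 + 1, so there are 52 full weeks plus 1 extra day.
Each full week contributes one Wednesday: 52 so far.
The 1 extra day is Sat — none qualify.
Total: 52 + 0 = 52.

52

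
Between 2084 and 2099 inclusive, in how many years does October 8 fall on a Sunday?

2

Day of week of October 8 in each year:
2084: Sun ✓, 2085: Mon, 2086: Tue, 2087: Wed, 2088: Fri, 2089: Sat, 2090: Sun ✓, 2091: Mon, 2092: Wed, 2093: Thu, 2094: Fri, 2095: Sat, 2096: Mon, 2097: Tue, 2098: Wed, 2099: Thu
Sundays: 2084, 2090.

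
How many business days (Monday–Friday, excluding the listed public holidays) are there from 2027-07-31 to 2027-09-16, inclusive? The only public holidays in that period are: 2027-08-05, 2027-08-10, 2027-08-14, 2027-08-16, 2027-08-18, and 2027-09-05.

2027-07-31 is a Saturday.
The range spans 48 days (inclusive of both endpoints).
48 = 7 × 6 + 6, so there are 6 full weeks plus 6 extra days.
Each full week contributes 5 weekdays (Mon–Fri): 6 × 5 = 30.
The 6 extra days are Saturday, Sunday, Monday, Tuesday, Wednesday, Thursday — 4 of them qualify.
Total: 30 + 4 = 34.
Holidays: 2027-08-05 (Thu); 2027-08-10 (Tue); 2027-08-14 (Sat); 2027-08-16 (Mon); 2027-08-18 (Wed); 2027-09-05 (Sun).
4 of the 6 holidays fall on weekdays; the rest are weekends and were already excluded.
Business days: 34 − 4 = 30.

30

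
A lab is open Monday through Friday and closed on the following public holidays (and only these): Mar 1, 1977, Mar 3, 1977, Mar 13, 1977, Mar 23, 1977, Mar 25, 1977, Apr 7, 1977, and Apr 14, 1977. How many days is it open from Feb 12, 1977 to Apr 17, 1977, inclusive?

39 business days

Feb 12, 1977 is a Saturday.
From Feb 12, 1977 to Apr 17, 1977 is 65 days inclusive.
65 = 7 × 9 + 2, so there are 9 full weeks plus 2 extra days.
Each full week contributes 5 weekdays (Mon–Fri): 9 × 5 = 45.
The 2 extra days are Saturday, Sunday — none qualify.
Total: 45 + 0 = 45.
Holidays: Mar 1, 1977 (Tue); Mar 3, 1977 (Thu); Mar 13, 1977 (Sun); Mar 23, 1977 (Wed); Mar 25, 1977 (Fri); Apr 7, 1977 (Thu); Apr 14, 1977 (Thu).
6 of the 7 holidays fall on weekdays; the rest are weekends and were already excluded.
Business days: 45 − 6 = 39.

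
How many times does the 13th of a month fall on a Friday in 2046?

The 13th falls on a Friday when the month's 13th has weekday Fri.
Jan 13 is Sat; Feb 13 is Tue; Mar 13 is Tue; Apr 13 is Fri ✓; May 13 is Sun; Jun 13 is Wed; Jul 13 is Fri ✓; Aug 13 is Mon; Sep 13 is Thu; Oct 13 is Sat; Nov 13 is Tue; Dec 13 is Thu.
Friday the 13ths: Apr, Jul.

2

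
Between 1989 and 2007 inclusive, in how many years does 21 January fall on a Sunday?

4

Day of week of January 21 in each year:
1989: Sat, 1990: Sun ✓, 1991: Mon, 1992: Tue, 1993: Thu, 1994: Fri, 1995: Sat, 1996: Sun ✓, 1997: Tue, 1998: Wed, 1999: Thu, 2000: Fri, 2001: Sun ✓, 2002: Mon, 2003: Tue, 2004: Wed, 2005: Fri, 2006: Sat, 2007: Sun ✓
Sundays: 1990, 1996, 2001, 2007.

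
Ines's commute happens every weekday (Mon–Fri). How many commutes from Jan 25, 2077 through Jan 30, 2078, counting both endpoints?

Jan 25, 2077 is a Monday.
The range spans 371 days (inclusive of both endpoints).
371 = 7 × 53, so the span is exactly 53 full weeks.
Each full week contributes 5 weekdays (Mon–Fri): 53 × 5 = 265.

265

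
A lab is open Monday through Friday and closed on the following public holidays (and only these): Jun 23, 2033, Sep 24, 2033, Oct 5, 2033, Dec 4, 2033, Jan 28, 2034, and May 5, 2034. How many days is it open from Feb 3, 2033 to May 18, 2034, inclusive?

Feb 3, 2033 is a Thursday.
That's 470 days from start to end, counting both.
470 = 7 × 67 + 1, so there are 67 full weeks plus 1 extra day.
Each full week contributes 5 weekdays (Mon–Fri): 67 × 5 = 335.
The 1 extra day is Thursday — 1 of them qualifies.
Total: 335 + 1 = 336.
Holidays: Jun 23, 2033 (Thu); Sep 24, 2033 (Sat); Oct 5, 2033 (Wed); Dec 4, 2033 (Sun); Jan 28, 2034 (Sat); May 5, 2034 (Fri).
3 of the 6 holidays fall on weekdays; the rest are weekends and were already excluded.
Business days: 336 − 3 = 333.

333 working days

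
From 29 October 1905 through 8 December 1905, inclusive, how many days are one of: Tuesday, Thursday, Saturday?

17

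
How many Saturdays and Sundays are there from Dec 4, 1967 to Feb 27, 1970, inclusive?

232

Dec 4, 1967 is a Monday.
The range spans 817 days (inclusive of both endpoints).
817 = 7 × 116 + 5, so there are 116 full weeks plus 5 extra days.
Each full week contributes 2 weekend days (Sat, Sun): 116 × 2 = 232.
The 5 extra days are Mon, Tue, Wed, Thu, Fri — none qualify.
Total: 232 + 0 = 232.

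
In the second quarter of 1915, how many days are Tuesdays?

13

1 April 1915 is a Thursday.
The range spans 91 days (inclusive of both endpoints).
91 = 7 × 13, so the span is exactly 13 full weeks.
Each full week contributes one Tuesday: 13 so far.
Total: 13.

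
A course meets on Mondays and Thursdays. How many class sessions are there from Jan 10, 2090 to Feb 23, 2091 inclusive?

Jan 10, 2090 is a Tuesday.
That's 410 days from start to end, counting both.
410 = 7 × 58 + 4, so there are 58 full weeks plus 4 extra days.
Each full week contributes 2 days from the set (Mon, Thu): 58 × 2 = 116.
The 4 extra days are Tuesday, Wednesday, Thursday, Friday — 1 of them qualifies.
Total: 116 + 1 = 117.

117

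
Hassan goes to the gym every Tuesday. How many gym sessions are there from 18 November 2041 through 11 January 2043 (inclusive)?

18 November 2041 is a Monday.
That's 420 days from start to end, counting both.
420 = 7 × 60, so the span is exactly 60 full weeks.
Each full week contributes one Tuesday: 60 so far.

60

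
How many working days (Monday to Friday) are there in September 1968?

Sep 1, 1968 is a Sunday.
That's 30 days from start to end, counting both.
30 = 7 × 4 + 2, so there are 4 full weeks plus 2 extra days.
Each full week contributes 5 weekdays (Mon–Fri): 4 × 5 = 20.
The 2 extra days are Sun, Mon — 1 of them qualifies.
Total: 20 + 1 = 21.

21 weekdays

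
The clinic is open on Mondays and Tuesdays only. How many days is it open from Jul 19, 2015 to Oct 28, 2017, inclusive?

238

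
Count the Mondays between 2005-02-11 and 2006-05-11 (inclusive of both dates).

65 Mondays

2005-02-11 is a Friday.
That's 455 days from start to end, counting both.
455 = 7 × 65, so the span is exactly 65 full weeks.
Each full week contributes one Monday: 65 so far.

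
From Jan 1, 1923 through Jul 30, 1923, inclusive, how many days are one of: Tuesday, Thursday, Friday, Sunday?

120

Jan 1, 1923 is a Monday.
From Jan 1, 1923 to Jul 30, 1923 is 211 days inclusive.
211 = 7 × 30 + 1, so there are 30 full weeks plus 1 extra day.
Each full week contributes 4 days from the set (Tue, Thu, Fri, Sun): 30 × 4 = 120.
The 1 extra day is Mon — none qualify.
Total: 120 + 0 = 120.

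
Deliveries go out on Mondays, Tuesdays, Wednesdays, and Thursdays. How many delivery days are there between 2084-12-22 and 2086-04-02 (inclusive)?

2084-12-22 is a Friday.
From 2084-12-22 to 2086-04-02 is 467 days inclusive.
467 = 7 × 66 + 5, so there are 66 full weeks plus 5 extra days.
Each full week contributes 4 days from the set (Mon, Tue, Wed, Thu): 66 × 4 = 264.
The 5 extra days are Fri, Sat, Sun, Mon, Tue — 2 of them qualify.
Total: 264 + 2 = 266.

266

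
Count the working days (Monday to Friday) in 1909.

261

1 January 1909 is a Friday.
From 1 January 1909 to 31 December 1909 is 365 days inclusive.
365 = 7 × 52 + 1, so there are 52 full weeks plus 1 extra day.
Each full week contributes 5 weekdays (Mon–Fri): 52 × 5 = 260.
The 1 extra day is Fri — 1 of them qualifies.
Total: 260 + 1 = 261.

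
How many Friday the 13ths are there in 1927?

1

The 13th falls on a Friday when the month's 13th has weekday Fri.
Jan 13 is Thu; Feb 13 is Sun; Mar 13 is Sun; Apr 13 is Wed; May 13 is Fri ✓; Jun 13 is Mon; Jul 13 is Wed; Aug 13 is Sat; Sep 13 is Tue; Oct 13 is Thu; Nov 13 is Sun; Dec 13 is Tue.
Friday the 13ths: May.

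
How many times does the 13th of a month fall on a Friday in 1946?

2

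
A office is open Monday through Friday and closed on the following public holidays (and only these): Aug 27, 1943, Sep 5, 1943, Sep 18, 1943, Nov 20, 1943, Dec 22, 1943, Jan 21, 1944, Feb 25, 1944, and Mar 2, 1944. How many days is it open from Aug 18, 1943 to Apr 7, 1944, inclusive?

163

Aug 18, 1943 is a Wednesday.
That's 234 days from start to end, counting both.
234 = 7 × 33 + 3, so there are 33 full weeks plus 3 extra days.
Each full week contributes 5 weekdays (Mon–Fri): 33 × 5 = 165.
The 3 extra days are Wednesday, Thursday, Friday — 3 of them qualify.
Total: 165 + 3 = 168.
Holidays: Aug 27, 1943 (Fri); Sep 5, 1943 (Sun); Sep 18, 1943 (Sat); Nov 20, 1943 (Sat); Dec 22, 1943 (Wed); Jan 21, 1944 (Fri); Feb 25, 1944 (Fri); Mar 2, 1944 (Thu).
5 of the 8 holidays fall on weekdays; the rest are weekends and were already excluded.
Business days: 168 − 5 = 163.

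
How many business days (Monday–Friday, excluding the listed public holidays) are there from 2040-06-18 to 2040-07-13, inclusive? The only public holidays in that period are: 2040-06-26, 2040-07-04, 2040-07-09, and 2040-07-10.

2040-06-18 is a Monday.
From 2040-06-18 to 2040-07-13 is 26 days inclusive.
26 = 7 × 3 + 5, so there are 3 full weeks plus 5 extra days.
Each full week contributes 5 weekdays (Mon–Fri): 3 × 5 = 15.
The 5 extra days are Monday, Tuesday, Wednesday, Thursday, Friday — 5 of them qualify.
Total: 15 + 5 = 20.
Holidays: 2040-06-26 (Tue); 2040-07-04 (Wed); 2040-07-09 (Mon); 2040-07-10 (Tue).
All 4 holidays fall on weekdays, so subtract 4.
Business days: 20 − 4 = 16.

16 business days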